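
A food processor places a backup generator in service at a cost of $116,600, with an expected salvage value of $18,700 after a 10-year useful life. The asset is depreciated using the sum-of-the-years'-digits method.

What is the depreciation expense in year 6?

Depreciable base = $116,600 − $18,700 = $97,900.
Sum of the years' digits = 10+9+8+7+6+5+4+3+2+1 = 55.
Year 1: $97,900 × 10/55 = $17,800. Book value $98,800.
Year 2: $97,900 × 9/55 = $16,020. Book value $82,780.
Year 3: $97,900 × 8/55 = $14,240. Book value $68,540.
Year 4: $97,900 × 7/55 = $12,460. Book value $56,080.
Year 5: $97,900 × 6/55 = $10,680. Book value $45,400.
Year 6: $97,900 × 5/55 = $8,900. Book value $36,500.

$8,900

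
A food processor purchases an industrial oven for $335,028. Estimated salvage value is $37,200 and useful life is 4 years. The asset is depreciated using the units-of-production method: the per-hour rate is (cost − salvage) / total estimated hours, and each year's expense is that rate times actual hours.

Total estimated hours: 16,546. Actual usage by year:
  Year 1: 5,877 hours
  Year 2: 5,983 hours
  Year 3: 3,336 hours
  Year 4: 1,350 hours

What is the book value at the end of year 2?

Depreciable base = $335,028 − $37,200 = $297,828.
Rate = $297,828 / 16,546 hours = $18 per hour.
Year 1: 5,877 × $18 = $105,786. Book value $229,242.
Year 2: 5,983 × $18 = $107,694. Book value $121,548.

$121,548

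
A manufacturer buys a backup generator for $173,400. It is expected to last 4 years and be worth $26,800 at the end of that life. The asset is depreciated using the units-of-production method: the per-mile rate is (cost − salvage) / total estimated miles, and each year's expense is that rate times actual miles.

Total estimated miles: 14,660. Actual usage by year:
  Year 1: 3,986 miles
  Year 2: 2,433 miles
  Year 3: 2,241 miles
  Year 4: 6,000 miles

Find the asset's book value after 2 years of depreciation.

$109,210

Depreciable base = $173,400 − $26,800 = $146,600.
Rate = $146,600 / 14,660 miles = $10 per mile.
Year 1: 3,986 × $10 = $39,860. Book value $133,540.
Year 2: 2,433 × $10 = $24,330. Book value $109,210.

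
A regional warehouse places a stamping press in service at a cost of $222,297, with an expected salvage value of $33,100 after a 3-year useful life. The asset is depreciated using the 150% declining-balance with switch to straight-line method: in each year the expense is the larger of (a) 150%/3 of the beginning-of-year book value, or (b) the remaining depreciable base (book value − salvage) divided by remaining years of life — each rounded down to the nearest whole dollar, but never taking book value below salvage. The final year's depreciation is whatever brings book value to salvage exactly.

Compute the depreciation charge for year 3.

$22,475

Depreciable base = $222,297 − $33,100 = $189,197.
Year 1: DB = ⌊$222,297 × 150%/3⌋ = $111,148; SL = ⌊$189,197/3⌋ = $63,065 → take DB $111,148. Book value $111,149.
Year 2: DB = ⌊$111,149 × 150%/3⌋ = $55,574; SL = ⌊$78,049/2⌋ = $39,024 → take DB $55,574. Book value $55,575.
Year 3 (final): $55,575 − $33,100 = $22,475. Book value $33,100.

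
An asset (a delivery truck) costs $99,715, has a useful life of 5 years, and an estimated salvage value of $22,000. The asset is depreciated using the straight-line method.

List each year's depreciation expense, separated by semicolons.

$15,543; $15,543; $15,543; $15,543; $15,543

Depreciable base = $99,715 − $22,000 = $77,715.
Annual expense = $77,715 / 5 = $15,543.
End of year 1: book value $84,172.
End of year 2: book value $68,629.
End of year 3: book value $53,086.
End of year 4: book value $37,543.
End of year 5: book value $22,000.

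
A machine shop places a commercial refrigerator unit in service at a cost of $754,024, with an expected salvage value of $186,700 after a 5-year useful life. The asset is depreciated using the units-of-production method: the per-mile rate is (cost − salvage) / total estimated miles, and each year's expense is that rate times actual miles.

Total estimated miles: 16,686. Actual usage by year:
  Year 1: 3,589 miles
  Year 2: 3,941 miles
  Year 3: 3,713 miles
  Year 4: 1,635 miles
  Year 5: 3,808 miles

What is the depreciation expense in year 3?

Depreciable base = $754,024 − $186,700 = $567,324.
Rate = $567,324 / 16,686 miles = $34 per mile.
Year 1: 3,589 × $34 = $122,026. Book value $631,998.
Year 2: 3,941 × $34 = $133,994. Book value $498,004.
Year 3: 3,713 × $34 = $126,242. Book value $371,762.

$126,242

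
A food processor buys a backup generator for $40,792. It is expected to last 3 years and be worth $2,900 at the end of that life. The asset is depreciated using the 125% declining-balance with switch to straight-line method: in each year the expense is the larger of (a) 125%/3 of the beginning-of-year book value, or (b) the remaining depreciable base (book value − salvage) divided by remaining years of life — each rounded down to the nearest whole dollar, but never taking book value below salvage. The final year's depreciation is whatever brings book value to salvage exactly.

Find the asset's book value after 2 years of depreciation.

Depreciable base = $40,792 − $2,900 = $37,892.
Year 1: DB = ⌊$40,792 × 125%/3⌋ = $16,996; SL = ⌊$37,892/3⌋ = $12,630 → take DB $16,996. Book value $23,796.
Year 2: DB = ⌊$23,796 × 125%/3⌋ = $9,915; SL = ⌊$20,896/2⌋ = $10,448 → take SL $10,448. Book value $13,348.

$13,348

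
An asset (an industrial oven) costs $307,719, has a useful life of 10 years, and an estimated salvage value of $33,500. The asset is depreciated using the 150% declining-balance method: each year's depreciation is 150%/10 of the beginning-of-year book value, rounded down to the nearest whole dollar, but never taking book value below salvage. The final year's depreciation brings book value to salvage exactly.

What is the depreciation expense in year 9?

$12,578

Depreciable base = $307,719 − $33,500 = $274,219.
Year 1: ⌊$307,719 × 150%/10⌋ = $46,157. Book value $261,562.
Year 2: ⌊$261,562 × 150%/10⌋ = $39,234. Book value $222,328.
Year 3: ⌊$222,328 × 150%/10⌋ = $33,349. Book value $188,979.
Year 4: ⌊$188,979 × 150%/10⌋ = $28,346. Book value $160,633.
Year 5: ⌊$160,633 × 150%/10⌋ = $24,094. Book value $136,539.
Year 6: ⌊$136,539 × 150%/10⌋ = $20,480. Book value $116,059.
Year 7: ⌊$116,059 × 150%/10⌋ = $17,408. Book value $98,651.
Year 8: ⌊$98,651 × 150%/10⌋ = $14,797. Book value $83,854.
Year 9: ⌊$83,854 × 150%/10⌋ = $12,578. Book value $71,276.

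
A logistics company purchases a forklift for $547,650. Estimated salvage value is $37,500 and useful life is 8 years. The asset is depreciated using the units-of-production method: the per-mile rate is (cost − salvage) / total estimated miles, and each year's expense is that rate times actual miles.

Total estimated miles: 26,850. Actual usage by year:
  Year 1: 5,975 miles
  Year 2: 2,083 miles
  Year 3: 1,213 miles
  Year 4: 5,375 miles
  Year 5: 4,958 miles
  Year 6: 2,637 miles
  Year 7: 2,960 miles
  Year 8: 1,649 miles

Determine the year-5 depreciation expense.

Depreciable base = $547,650 − $37,500 = $510,150.
Rate = $510,150 / 26,850 miles = $19 per mile.
Year 1: 5,975 × $19 = $113,525. Book value $434,125.
Year 2: 2,083 × $19 = $39,577. Book value $394,548.
Year 3: 1,213 × $19 = $23,047. Book value $371,501.
Year 4: 5,375 × $19 = $102,125. Book value $269,376.
Year 5: 4,958 × $19 = $94,202. Book value $175,174.

$94,202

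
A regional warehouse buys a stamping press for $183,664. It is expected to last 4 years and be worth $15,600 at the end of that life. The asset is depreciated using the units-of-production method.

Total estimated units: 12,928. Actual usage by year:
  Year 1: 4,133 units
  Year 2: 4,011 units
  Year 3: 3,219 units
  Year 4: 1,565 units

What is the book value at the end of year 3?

Depreciable base = $183,664 − $15,600 = $168,064.
Rate = $168,064 / 12,928 units = $13 per unit.
Year 1: 4,133 × $13 = $53,729. Book value $129,935.
Year 2: 4,011 × $13 = $52,143. Book value $77,792.
Year 3: 3,219 × $13 = $41,847. Book value $35,945.

$35,945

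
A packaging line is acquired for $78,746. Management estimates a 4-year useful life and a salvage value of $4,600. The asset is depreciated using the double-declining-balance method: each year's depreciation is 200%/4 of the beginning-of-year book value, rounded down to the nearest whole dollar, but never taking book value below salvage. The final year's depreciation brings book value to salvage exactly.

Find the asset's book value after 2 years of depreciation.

Depreciable base = $78,746 − $4,600 = $74,146.
Year 1: ⌊$78,746 × 200%/4⌋ = $39,373. Book value $39,373.
Year 2: ⌊$39,373 × 200%/4⌋ = $19,686. Book value $19,687.

$19,687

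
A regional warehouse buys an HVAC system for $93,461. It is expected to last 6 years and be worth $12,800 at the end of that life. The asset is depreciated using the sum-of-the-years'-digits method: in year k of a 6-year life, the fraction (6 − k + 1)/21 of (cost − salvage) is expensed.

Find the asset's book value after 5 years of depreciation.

$16,641

Depreciable base = $93,461 − $12,800 = $80,661.
Sum of the years' digits = 6+5+4+3+2+1 = 21.
Year 1: $80,661 × 6/21 = $23,046. Book value $70,415.
Year 2: $80,661 × 5/21 = $19,205. Book value $51,210.
Year 3: $80,661 × 4/21 = $15,364. Book value $35,846.
Year 4: $80,661 × 3/21 = $11,523. Book value $24,323.
Year 5: $80,661 × 2/21 = $7,682. Book value $16,641.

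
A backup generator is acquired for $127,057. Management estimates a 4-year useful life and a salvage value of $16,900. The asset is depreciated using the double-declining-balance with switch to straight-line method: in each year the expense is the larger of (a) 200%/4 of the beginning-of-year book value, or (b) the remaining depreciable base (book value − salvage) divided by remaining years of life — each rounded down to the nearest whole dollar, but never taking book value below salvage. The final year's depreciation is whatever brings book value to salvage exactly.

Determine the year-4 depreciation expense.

Depreciable base = $127,057 − $16,900 = $110,157.
Year 1: DB = ⌊$127,057 × 200%/4⌋ = $63,528; SL = ⌊$110,157/4⌋ = $27,539 → take DB $63,528. Book value $63,529.
Year 2: DB = ⌊$63,529 × 200%/4⌋ = $31,764; SL = ⌊$46,629/3⌋ = $15,543 → take DB $31,764. Book value $31,765.
Year 3: DB = ⌊$31,765 × 200%/4⌋ = $15,882; SL = ⌊$14,865/2⌋ = $7,432 → take DB $15,882, capped at $14,865. Book value $16,900.
Year 4 (final): $16,900 − $16,900 = $0. Book value $16,900.

$0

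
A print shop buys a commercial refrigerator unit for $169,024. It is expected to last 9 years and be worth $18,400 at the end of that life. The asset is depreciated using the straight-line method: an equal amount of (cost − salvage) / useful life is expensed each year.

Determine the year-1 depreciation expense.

Depreciable base = $169,024 − $18,400 = $150,624.
Annual expense = $150,624 / 9 = $16,736.

$16,736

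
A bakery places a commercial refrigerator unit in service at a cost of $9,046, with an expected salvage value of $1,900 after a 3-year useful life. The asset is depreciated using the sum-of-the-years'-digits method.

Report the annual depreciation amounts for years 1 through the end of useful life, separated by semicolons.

Depreciable base = $9,046 − $1,900 = $7,146.
Sum of the years' digits = 3+2+1 = 6.
Year 1: $7,146 × 3/6 = $3,573. Book value $5,473.
Year 2: $7,146 × 2/6 = $2,382. Book value $3,091.
Year 3: $7,146 × 1/6 = $1,191. Book value $1,900.

$3,573; $2,382; $1,191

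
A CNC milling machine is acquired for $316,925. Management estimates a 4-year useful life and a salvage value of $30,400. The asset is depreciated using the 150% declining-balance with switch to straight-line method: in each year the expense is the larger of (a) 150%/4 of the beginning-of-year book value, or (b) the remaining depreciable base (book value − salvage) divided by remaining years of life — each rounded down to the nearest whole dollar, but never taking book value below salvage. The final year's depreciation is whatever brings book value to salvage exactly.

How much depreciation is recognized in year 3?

$46,700

Depreciable base = $316,925 − $30,400 = $286,525.
Year 1: DB = ⌊$316,925 × 150%/4⌋ = $118,846; SL = ⌊$286,525/4⌋ = $71,631 → take DB $118,846. Book value $198,079.
Year 2: DB = ⌊$198,079 × 150%/4⌋ = $74,279; SL = ⌊$167,679/3⌋ = $55,893 → take DB $74,279. Book value $123,800.
Year 3: DB = ⌊$123,800 × 150%/4⌋ = $46,425; SL = ⌊$93,400/2⌋ = $46,700 → take SL $46,700. Book value $77,100.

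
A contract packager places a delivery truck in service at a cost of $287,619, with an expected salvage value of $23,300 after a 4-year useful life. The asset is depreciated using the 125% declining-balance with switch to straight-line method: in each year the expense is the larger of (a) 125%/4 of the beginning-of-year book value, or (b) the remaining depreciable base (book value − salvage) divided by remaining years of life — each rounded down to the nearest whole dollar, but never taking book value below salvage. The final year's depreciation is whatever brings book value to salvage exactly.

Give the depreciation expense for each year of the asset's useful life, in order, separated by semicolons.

$89,880; $61,793; $56,323; $56,323

Depreciable base = $287,619 − $23,300 = $264,319.
Year 1: DB = ⌊$287,619 × 125%/4⌋ = $89,880; SL = ⌊$264,319/4⌋ = $66,079 → take DB $89,880. Book value $197,739.
Year 2: DB = ⌊$197,739 × 125%/4⌋ = $61,793; SL = ⌊$174,439/3⌋ = $58,146 → take DB $61,793. Book value $135,946.
Year 3: DB = ⌊$135,946 × 125%/4⌋ = $42,483; SL = ⌊$112,646/2⌋ = $56,323 → take SL $56,323. Book value $79,623.
Year 4 (final): $79,623 − $23,300 = $56,323. Book value $23,300.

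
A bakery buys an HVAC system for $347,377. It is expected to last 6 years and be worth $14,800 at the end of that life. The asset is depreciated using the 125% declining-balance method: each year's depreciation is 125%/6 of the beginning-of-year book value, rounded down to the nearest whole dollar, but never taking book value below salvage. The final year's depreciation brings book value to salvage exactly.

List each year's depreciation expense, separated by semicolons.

$72,370; $57,293; $45,357; $35,907; $28,427; $93,223

Depreciable base = $347,377 − $14,800 = $332,577.
Year 1: ⌊$347,377 × 125%/6⌋ = $72,370. Book value $275,007.
Year 2: ⌊$275,007 × 125%/6⌋ = $57,293. Book value $217,714.
Year 3: ⌊$217,714 × 125%/6⌋ = $45,357. Book value $172,357.
Year 4: ⌊$172,357 × 125%/6⌋ = $35,907. Book value $136,450.
Year 5: ⌊$136,450 × 125%/6⌋ = $28,427. Book value $108,023.
Year 6 (final): $108,023 − $14,800 = $93,223. Book value $14,800.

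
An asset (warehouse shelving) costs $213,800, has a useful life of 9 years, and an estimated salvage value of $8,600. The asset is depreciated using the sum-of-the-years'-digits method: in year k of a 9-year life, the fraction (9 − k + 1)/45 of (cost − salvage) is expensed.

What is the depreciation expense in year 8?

Depreciable base = $213,800 − $8,600 = $205,200.
Sum of the years' digits = 9+8+7+6+5+4+3+2+1 = 45.
Year 1: $205,200 × 9/45 = $41,040. Book value $172,760.
Year 2: $205,200 × 8/45 = $36,480. Book value $136,280.
Year 3: $205,200 × 7/45 = $31,920. Book value $104,360.
Year 4: $205,200 × 6/45 = $27,360. Book value $77,000.
Year 5: $205,200 × 5/45 = $22,800. Book value $54,200.
Year 6: $205,200 × 4/45 = $18,240. Book value $35,960.
Year 7: $205,200 × 3/45 = $13,680. Book value $22,280.
Year 8: $205,200 × 2/45 = $9,120. Book value $13,160.

$9,120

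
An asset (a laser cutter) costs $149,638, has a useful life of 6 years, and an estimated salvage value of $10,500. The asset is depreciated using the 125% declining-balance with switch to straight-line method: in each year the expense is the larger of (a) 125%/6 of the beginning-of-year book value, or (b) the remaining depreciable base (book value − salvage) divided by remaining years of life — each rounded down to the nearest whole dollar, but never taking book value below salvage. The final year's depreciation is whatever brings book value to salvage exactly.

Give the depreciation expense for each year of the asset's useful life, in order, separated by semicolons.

Depreciable base = $149,638 − $10,500 = $139,138.
Year 1: DB = ⌊$149,638 × 125%/6⌋ = $31,174; SL = ⌊$139,138/6⌋ = $23,189 → take DB $31,174. Book value $118,464.
Year 2: DB = ⌊$118,464 × 125%/6⌋ = $24,680; SL = ⌊$107,964/5⌋ = $21,592 → take DB $24,680. Book value $93,784.
Year 3: DB = ⌊$93,784 × 125%/6⌋ = $19,538; SL = ⌊$83,284/4⌋ = $20,821 → take SL $20,821. Book value $72,963.
Year 4: DB = ⌊$72,963 × 125%/6⌋ = $15,200; SL = ⌊$62,463/3⌋ = $20,821 → take SL $20,821. Book value $52,142.
Year 5: DB = ⌊$52,142 × 125%/6⌋ = $10,862; SL = ⌊$41,642/2⌋ = $20,821 → take SL $20,821. Book value $31,321.
Year 6 (final): $31,321 − $10,500 = $20,821. Book value $10,500.

$31,174; $24,680; $20,821; $20,821; $20,821; $20,821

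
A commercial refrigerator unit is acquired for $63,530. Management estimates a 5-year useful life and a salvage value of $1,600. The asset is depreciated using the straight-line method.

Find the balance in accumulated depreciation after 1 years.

$12,386

Depreciable base = $63,530 − $1,600 = $61,930.
Annual expense = $61,930 / 5 = $12,386.
End of year 1: book value $51,144.
Accumulated through year 1 = $63,530 − $51,144 = $12,386.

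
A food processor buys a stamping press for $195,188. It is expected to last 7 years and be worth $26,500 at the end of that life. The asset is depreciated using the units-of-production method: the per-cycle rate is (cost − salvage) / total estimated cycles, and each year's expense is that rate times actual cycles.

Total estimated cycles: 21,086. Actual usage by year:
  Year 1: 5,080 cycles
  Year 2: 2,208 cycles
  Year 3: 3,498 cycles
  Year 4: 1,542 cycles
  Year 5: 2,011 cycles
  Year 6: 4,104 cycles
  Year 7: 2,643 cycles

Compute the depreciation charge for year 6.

Depreciable base = $195,188 − $26,500 = $168,688.
Rate = $168,688 / 21,086 cycles = $8 per cycle.
Year 1: 5,080 × $8 = $40,640. Book value $154,548.
Year 2: 2,208 × $8 = $17,664. Book value $136,884.
Year 3: 3,498 × $8 = $27,984. Book value $108,900.
Year 4: 1,542 × $8 = $12,336. Book value $96,564.
Year 5: 2,011 × $8 = $16,088. Book value $80,476.
Year 6: 4,104 × $8 = $32,832. Book value $47,644.

$32,832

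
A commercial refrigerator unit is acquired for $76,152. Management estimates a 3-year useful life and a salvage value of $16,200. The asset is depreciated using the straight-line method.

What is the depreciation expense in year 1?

Depreciable base = $76,152 − $16,200 = $59,952.
Annual expense = $59,952 / 3 = $19,984.

$19,984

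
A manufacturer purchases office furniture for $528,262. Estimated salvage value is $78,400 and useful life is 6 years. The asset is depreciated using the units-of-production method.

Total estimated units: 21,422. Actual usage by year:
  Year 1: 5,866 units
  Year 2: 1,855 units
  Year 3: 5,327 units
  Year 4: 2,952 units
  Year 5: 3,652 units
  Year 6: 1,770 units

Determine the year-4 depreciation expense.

Depreciable base = $528,262 − $78,400 = $449,862.
Rate = $449,862 / 21,422 units = $21 per unit.
Year 1: 5,866 × $21 = $123,186. Book value $405,076.
Year 2: 1,855 × $21 = $38,955. Book value $366,121.
Year 3: 5,327 × $21 = $111,867. Book value $254,254.
Year 4: 2,952 × $21 = $61,992. Book value $192,262.

$61,992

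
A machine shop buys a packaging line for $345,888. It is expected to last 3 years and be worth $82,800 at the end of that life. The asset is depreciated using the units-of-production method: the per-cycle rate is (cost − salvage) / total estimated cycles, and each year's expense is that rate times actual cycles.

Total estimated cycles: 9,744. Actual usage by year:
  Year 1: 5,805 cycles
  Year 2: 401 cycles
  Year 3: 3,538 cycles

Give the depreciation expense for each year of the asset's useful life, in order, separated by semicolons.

Depreciable base = $345,888 − $82,800 = $263,088.
Rate = $263,088 / 9,744 cycles = $27 per cycle.
Year 1: 5,805 × $27 = $156,735. Book value $189,153.
Year 2: 401 × $27 = $10,827. Book value $178,326.
Year 3: 3,538 × $27 = $95,526. Book value $82,800.

$156,735; $10,827; $95,526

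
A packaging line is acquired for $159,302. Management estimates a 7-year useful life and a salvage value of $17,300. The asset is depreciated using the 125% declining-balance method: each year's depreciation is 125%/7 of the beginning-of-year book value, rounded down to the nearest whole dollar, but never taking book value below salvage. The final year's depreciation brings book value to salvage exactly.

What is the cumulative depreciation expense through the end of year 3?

Depreciable base = $159,302 − $17,300 = $142,002.
Year 1: ⌊$159,302 × 125%/7⌋ = $28,446. Book value $130,856.
Year 2: ⌊$130,856 × 125%/7⌋ = $23,367. Book value $107,489.
Year 3: ⌊$107,489 × 125%/7⌋ = $19,194. Book value $88,295.
Accumulated through year 3 = $159,302 − $88,295 = $71,007.

$71,007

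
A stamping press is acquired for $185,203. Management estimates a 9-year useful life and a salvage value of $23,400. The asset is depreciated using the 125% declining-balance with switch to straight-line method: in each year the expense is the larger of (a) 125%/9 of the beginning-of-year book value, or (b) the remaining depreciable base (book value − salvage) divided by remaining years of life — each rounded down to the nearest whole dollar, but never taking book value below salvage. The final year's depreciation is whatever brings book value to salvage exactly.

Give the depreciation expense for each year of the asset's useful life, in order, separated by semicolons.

Depreciable base = $185,203 − $23,400 = $161,803.
Year 1: DB = ⌊$185,203 × 125%/9⌋ = $25,722; SL = ⌊$161,803/9⌋ = $17,978 → take DB $25,722. Book value $159,481.
Year 2: DB = ⌊$159,481 × 125%/9⌋ = $22,150; SL = ⌊$136,081/8⌋ = $17,010 → take DB $22,150. Book value $137,331.
Year 3: DB = ⌊$137,331 × 125%/9⌋ = $19,073; SL = ⌊$113,931/7⌋ = $16,275 → take DB $19,073. Book value $118,258.
Year 4: DB = ⌊$118,258 × 125%/9⌋ = $16,424; SL = ⌊$94,858/6⌋ = $15,809 → take DB $16,424. Book value $101,834.
Year 5: DB = ⌊$101,834 × 125%/9⌋ = $14,143; SL = ⌊$78,434/5⌋ = $15,686 → take SL $15,686. Book value $86,148.
Year 6: DB = ⌊$86,148 × 125%/9⌋ = $11,965; SL = ⌊$62,748/4⌋ = $15,687 → take SL $15,687. Book value $70,461.
Year 7: DB = ⌊$70,461 × 125%/9⌋ = $9,786; SL = ⌊$47,061/3⌋ = $15,687 → take SL $15,687. Book value $54,774.
Year 8: DB = ⌊$54,774 × 125%/9⌋ = $7,607; SL = ⌊$31,374/2⌋ = $15,687 → take SL $15,687. Book value $39,087.
Year 9 (final): $39,087 − $23,400 = $15,687. Book value $23,400.

$25,722; $22,150; $19,073; $16,424; $15,686; $15,687; $15,687; $15,687; $15,687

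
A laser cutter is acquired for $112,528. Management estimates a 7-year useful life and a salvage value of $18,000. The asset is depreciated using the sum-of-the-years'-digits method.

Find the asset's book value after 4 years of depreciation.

Depreciable base = $112,528 − $18,000 = $94,528.
Sum of the years' digits = 7+6+5+4+3+2+1 = 28.
Year 1: $94,528 × 7/28 = $23,632. Book value $88,896.
Year 2: $94,528 × 6/28 = $20,256. Book value $68,640.
Year 3: $94,528 × 5/28 = $16,880. Book value $51,760.
Year 4: $94,528 × 4/28 = $13,504. Book value $38,256.

$38,256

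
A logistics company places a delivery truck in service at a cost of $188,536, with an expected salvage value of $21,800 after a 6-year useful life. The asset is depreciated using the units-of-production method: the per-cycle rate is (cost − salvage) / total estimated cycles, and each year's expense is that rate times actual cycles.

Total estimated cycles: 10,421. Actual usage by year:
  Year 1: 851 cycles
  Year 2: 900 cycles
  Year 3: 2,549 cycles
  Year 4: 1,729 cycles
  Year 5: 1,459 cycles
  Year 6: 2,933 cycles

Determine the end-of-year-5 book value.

$68,728

Depreciable base = $188,536 − $21,800 = $166,736.
Rate = $166,736 / 10,421 cycles = $16 per cycle.
Year 1: 851 × $16 = $13,616. Book value $174,920.
Year 2: 900 × $16 = $14,400. Book value $160,520.
Year 3: 2,549 × $16 = $40,784. Book value $119,736.
Year 4: 1,729 × $16 = $27,664. Book value $92,072.
Year 5: 1,459 × $16 = $23,344. Book value $68,728.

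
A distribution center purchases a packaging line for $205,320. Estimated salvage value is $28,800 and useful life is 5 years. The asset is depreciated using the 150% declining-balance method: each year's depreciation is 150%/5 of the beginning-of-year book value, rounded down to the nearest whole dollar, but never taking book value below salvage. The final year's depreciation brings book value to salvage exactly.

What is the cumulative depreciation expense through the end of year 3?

$134,895

Depreciable base = $205,320 − $28,800 = $176,520.
Year 1: ⌊$205,320 × 150%/5⌋ = $61,596. Book value $143,724.
Year 2: ⌊$143,724 × 150%/5⌋ = $43,117. Book value $100,607.
Year 3: ⌊$100,607 × 150%/5⌋ = $30,182. Book value $70,425.
Accumulated through year 3 = $205,320 − $70,425 = $134,895.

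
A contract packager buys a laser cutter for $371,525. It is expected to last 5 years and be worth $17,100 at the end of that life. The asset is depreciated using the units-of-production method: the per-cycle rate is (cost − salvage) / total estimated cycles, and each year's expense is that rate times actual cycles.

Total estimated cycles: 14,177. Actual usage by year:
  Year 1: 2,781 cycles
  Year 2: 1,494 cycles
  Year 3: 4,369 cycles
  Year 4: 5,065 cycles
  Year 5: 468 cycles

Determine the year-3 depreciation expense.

$109,225

Depreciable base = $371,525 − $17,100 = $354,425.
Rate = $354,425 / 14,177 cycles = $25 per cycle.
Year 1: 2,781 × $25 = $69,525. Book value $302,000.
Year 2: 1,494 × $25 = $37,350. Book value $264,650.
Year 3: 4,369 × $25 = $109,225. Book value $155,425.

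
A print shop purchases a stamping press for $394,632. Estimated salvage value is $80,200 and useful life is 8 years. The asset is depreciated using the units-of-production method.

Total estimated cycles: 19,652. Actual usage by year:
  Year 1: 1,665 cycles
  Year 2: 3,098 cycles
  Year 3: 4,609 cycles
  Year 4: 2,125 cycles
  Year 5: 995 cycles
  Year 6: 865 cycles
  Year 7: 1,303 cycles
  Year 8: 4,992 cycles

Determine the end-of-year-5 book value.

$194,760

Depreciable base = $394,632 − $80,200 = $314,432.
Rate = $314,432 / 19,652 cycles = $16 per cycle.
Year 1: 1,665 × $16 = $26,640. Book value $367,992.
Year 2: 3,098 × $16 = $49,568. Book value $318,424.
Year 3: 4,609 × $16 = $73,744. Book value $244,680.
Year 4: 2,125 × $16 = $34,000. Book value $210,680.
Year 5: 995 × $16 = $15,920. Book value $194,760.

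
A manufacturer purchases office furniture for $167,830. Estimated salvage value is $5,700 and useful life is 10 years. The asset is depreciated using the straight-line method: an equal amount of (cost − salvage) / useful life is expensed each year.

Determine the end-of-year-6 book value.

$70,552

Depreciable base = $167,830 − $5,700 = $162,130.
Annual expense = $162,130 / 10 = $16,213.
End of year 1: book value $151,617.
End of year 2: book value $135,404.
End of year 3: book value $119,191.
End of year 4: book value $102,978.
End of year 5: book value $86,765.
End of year 6: book value $70,552.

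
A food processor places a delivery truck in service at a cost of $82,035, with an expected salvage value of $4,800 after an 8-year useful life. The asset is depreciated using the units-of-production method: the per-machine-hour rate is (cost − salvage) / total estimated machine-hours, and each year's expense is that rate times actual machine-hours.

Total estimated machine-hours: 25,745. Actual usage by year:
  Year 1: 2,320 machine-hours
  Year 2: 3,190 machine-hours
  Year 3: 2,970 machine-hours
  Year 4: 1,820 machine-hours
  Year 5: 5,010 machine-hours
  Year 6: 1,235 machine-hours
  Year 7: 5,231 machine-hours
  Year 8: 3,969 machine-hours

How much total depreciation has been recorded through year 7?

Depreciable base = $82,035 − $4,800 = $77,235.
Rate = $77,235 / 25,745 machine-hours = $3 per machine-hour.
Year 1: 2,320 × $3 = $6,960. Book value $75,075.
Year 2: 3,190 × $3 = $9,570. Book value $65,505.
Year 3: 2,970 × $3 = $8,910. Book value $56,595.
Year 4: 1,820 × $3 = $5,460. Book value $51,135.
Year 5: 5,010 × $3 = $15,030. Book value $36,105.
Year 6: 1,235 × $3 = $3,705. Book value $32,400.
Year 7: 5,231 × $3 = $15,693. Book value $16,707.
Accumulated through year 7 = $82,035 − $16,707 = $65,328.

$65,328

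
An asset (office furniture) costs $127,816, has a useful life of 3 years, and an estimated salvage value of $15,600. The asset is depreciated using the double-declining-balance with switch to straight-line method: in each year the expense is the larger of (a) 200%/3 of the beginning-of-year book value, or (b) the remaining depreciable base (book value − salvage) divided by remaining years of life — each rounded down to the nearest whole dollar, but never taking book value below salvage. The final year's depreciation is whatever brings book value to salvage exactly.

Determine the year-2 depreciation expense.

Depreciable base = $127,816 − $15,600 = $112,216.
Year 1: DB = ⌊$127,816 × 200%/3⌋ = $85,210; SL = ⌊$112,216/3⌋ = $37,405 → take DB $85,210. Book value $42,606.
Year 2: DB = ⌊$42,606 × 200%/3⌋ = $28,404; SL = ⌊$27,006/2⌋ = $13,503 → take DB $28,404, capped at $27,006. Book value $15,600.

$27,006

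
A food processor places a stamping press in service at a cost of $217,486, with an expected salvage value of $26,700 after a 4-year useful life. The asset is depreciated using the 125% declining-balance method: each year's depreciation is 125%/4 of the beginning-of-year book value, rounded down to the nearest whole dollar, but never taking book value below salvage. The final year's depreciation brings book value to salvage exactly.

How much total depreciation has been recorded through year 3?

Depreciable base = $217,486 − $26,700 = $190,786.
Year 1: ⌊$217,486 × 125%/4⌋ = $67,964. Book value $149,522.
Year 2: ⌊$149,522 × 125%/4⌋ = $46,725. Book value $102,797.
Year 3: ⌊$102,797 × 125%/4⌋ = $32,124. Book value $70,673.
Accumulated through year 3 = $217,486 − $70,673 = $146,813.

$146,813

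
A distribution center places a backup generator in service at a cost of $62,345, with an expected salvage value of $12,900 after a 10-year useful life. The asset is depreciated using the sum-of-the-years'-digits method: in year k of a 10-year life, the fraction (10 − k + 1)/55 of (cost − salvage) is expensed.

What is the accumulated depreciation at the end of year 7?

$44,051

Depreciable base = $62,345 − $12,900 = $49,445.
Sum of the years' digits = 10+9+8+7+6+5+4+3+2+1 = 55.
Year 1: $49,445 × 10/55 = $8,990. Book value $53,355.
Year 2: $49,445 × 9/55 = $8,091. Book value $45,264.
Year 3: $49,445 × 8/55 = $7,192. Book value $38,072.
Year 4: $49,445 × 7/55 = $6,293. Book value $31,779.
Year 5: $49,445 × 6/55 = $5,394. Book value $26,385.
Year 6: $49,445 × 5/55 = $4,495. Book value $21,890.
Year 7: $49,445 × 4/55 = $3,596. Book value $18,294.
Accumulated through year 7 = $62,345 − $18,294 = $44,051.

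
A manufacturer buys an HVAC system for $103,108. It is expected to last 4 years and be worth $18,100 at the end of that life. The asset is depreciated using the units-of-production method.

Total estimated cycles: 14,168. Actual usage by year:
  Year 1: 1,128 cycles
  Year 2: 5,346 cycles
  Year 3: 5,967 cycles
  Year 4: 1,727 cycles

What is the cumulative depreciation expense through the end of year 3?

Depreciable base = $103,108 − $18,100 = $85,008.
Rate = $85,008 / 14,168 cycles = $6 per cycle.
Year 1: 1,128 × $6 = $6,768. Book value $96,340.
Year 2: 5,346 × $6 = $32,076. Book value $64,264.
Year 3: 5,967 × $6 = $35,802. Book value $28,462.
Accumulated through year 3 = $103,108 − $28,462 = $74,646.

$74,646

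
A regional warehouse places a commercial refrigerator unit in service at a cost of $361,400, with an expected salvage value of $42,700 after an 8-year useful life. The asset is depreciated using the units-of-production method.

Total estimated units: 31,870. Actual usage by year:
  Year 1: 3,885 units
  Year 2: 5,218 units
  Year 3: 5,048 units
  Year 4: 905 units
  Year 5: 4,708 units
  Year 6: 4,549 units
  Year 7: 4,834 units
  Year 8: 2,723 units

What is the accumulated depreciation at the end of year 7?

Depreciable base = $361,400 − $42,700 = $318,700.
Rate = $318,700 / 31,870 units = $10 per unit.
Year 1: 3,885 × $10 = $38,850. Book value $322,550.
Year 2: 5,218 × $10 = $52,180. Book value $270,370.
Year 3: 5,048 × $10 = $50,480. Book value $219,890.
Year 4: 905 × $10 = $9,050. Book value $210,840.
Year 5: 4,708 × $10 = $47,080. Book value $163,760.
Year 6: 4,549 × $10 = $45,490. Book value $118,270.
Year 7: 4,834 × $10 = $48,340. Book value $69,930.
Accumulated through year 7 = $361,400 − $69,930 = $291,470.

$291,470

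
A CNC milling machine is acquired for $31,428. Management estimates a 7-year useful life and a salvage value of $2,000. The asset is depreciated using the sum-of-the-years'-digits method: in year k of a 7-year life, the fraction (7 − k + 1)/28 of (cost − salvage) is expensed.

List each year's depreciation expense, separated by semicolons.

$7,357; $6,306; $5,255; $4,204; $3,153; $2,102; $1,051

Depreciable base = $31,428 − $2,000 = $29,428.
Sum of the years' digits = 7+6+5+4+3+2+1 = 28.
Year 1: $29,428 × 7/28 = $7,357. Book value $24,071.
Year 2: $29,428 × 6/28 = $6,306. Book value $17,765.
Year 3: $29,428 × 5/28 = $5,255. Book value $12,510.
Year 4: $29,428 × 4/28 = $4,204. Book value $8,306.
Year 5: $29,428 × 3/28 = $3,153. Book value $5,153.
Year 6: $29,428 × 2/28 = $2,102. Book value $3,051.
Year 7: $29,428 × 1/28 = $1,051. Book value $2,000.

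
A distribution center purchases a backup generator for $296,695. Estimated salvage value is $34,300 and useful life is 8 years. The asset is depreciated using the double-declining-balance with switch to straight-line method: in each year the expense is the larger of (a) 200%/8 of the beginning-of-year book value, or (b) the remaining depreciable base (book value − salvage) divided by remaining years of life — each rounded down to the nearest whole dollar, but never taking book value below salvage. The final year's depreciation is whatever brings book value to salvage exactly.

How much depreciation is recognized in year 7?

Depreciable base = $296,695 − $34,300 = $262,395.
Year 1: DB = ⌊$296,695 × 200%/8⌋ = $74,173; SL = ⌊$262,395/8⌋ = $32,799 → take DB $74,173. Book value $222,522.
Year 2: DB = ⌊$222,522 × 200%/8⌋ = $55,630; SL = ⌊$188,222/7⌋ = $26,888 → take DB $55,630. Book value $166,892.
Year 3: DB = ⌊$166,892 × 200%/8⌋ = $41,723; SL = ⌊$132,592/6⌋ = $22,098 → take DB $41,723. Book value $125,169.
Year 4: DB = ⌊$125,169 × 200%/8⌋ = $31,292; SL = ⌊$90,869/5⌋ = $18,173 → take DB $31,292. Book value $93,877.
Year 5: DB = ⌊$93,877 × 200%/8⌋ = $23,469; SL = ⌊$59,577/4⌋ = $14,894 → take DB $23,469. Book value $70,408.
Year 6: DB = ⌊$70,408 × 200%/8⌋ = $17,602; SL = ⌊$36,108/3⌋ = $12,036 → take DB $17,602. Book value $52,806.
Year 7: DB = ⌊$52,806 × 200%/8⌋ = $13,201; SL = ⌊$18,506/2⌋ = $9,253 → take DB $13,201. Book value $39,605.

$13,201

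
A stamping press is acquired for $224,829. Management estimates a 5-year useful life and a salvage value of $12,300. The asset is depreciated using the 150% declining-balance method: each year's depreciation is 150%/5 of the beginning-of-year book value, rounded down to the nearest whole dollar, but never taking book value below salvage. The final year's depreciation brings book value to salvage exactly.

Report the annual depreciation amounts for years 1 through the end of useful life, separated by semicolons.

Depreciable base = $224,829 − $12,300 = $212,529.
Year 1: ⌊$224,829 × 150%/5⌋ = $67,448. Book value $157,381.
Year 2: ⌊$157,381 × 150%/5⌋ = $47,214. Book value $110,167.
Year 3: ⌊$110,167 × 150%/5⌋ = $33,050. Book value $77,117.
Year 4: ⌊$77,117 × 150%/5⌋ = $23,135. Book value $53,982.
Year 5 (final): $53,982 − $12,300 = $41,682. Book value $12,300.

$67,448; $47,214; $33,050; $23,135; $41,682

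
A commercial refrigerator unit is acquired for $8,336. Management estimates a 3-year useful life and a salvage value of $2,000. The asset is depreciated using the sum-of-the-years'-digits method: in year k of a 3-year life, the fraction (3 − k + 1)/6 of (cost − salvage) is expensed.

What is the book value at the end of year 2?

$3,056

Depreciable base = $8,336 − $2,000 = $6,336.
Sum of the years' digits = 3+2+1 = 6.
Year 1: $6,336 × 3/6 = $3,168. Book value $5,168.
Year 2: $6,336 × 2/6 = $2,112. Book value $3,056.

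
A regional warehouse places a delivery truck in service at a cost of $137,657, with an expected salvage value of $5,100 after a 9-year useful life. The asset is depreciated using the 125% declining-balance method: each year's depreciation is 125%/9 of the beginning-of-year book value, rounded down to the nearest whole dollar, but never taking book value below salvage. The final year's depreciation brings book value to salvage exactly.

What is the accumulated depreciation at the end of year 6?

Depreciable base = $137,657 − $5,100 = $132,557.
Year 1: ⌊$137,657 × 125%/9⌋ = $19,119. Book value $118,538.
Year 2: ⌊$118,538 × 125%/9⌋ = $16,463. Book value $102,075.
Year 3: ⌊$102,075 × 125%/9⌋ = $14,177. Book value $87,898.
Year 4: ⌊$87,898 × 125%/9⌋ = $12,208. Book value $75,690.
Year 5: ⌊$75,690 × 125%/9⌋ = $10,512. Book value $65,178.
Year 6: ⌊$65,178 × 125%/9⌋ = $9,052. Book value $56,126.
Accumulated through year 6 = $137,657 − $56,126 = $81,531.

$81,531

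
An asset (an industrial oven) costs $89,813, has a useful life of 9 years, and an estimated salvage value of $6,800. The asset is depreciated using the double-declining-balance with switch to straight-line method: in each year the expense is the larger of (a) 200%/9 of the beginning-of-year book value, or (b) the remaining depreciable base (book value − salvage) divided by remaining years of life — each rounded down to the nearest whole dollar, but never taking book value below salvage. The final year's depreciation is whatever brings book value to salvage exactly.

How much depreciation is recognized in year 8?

Depreciable base = $89,813 − $6,800 = $83,013.
Year 1: DB = ⌊$89,813 × 200%/9⌋ = $19,958; SL = ⌊$83,013/9⌋ = $9,223 → take DB $19,958. Book value $69,855.
Year 2: DB = ⌊$69,855 × 200%/9⌋ = $15,523; SL = ⌊$63,055/8⌋ = $7,881 → take DB $15,523. Book value $54,332.
Year 3: DB = ⌊$54,332 × 200%/9⌋ = $12,073; SL = ⌊$47,532/7⌋ = $6,790 → take DB $12,073. Book value $42,259.
Year 4: DB = ⌊$42,259 × 200%/9⌋ = $9,390; SL = ⌊$35,459/6⌋ = $5,909 → take DB $9,390. Book value $32,869.
Year 5: DB = ⌊$32,869 × 200%/9⌋ = $7,304; SL = ⌊$26,069/5⌋ = $5,213 → take DB $7,304. Book value $25,565.
Year 6: DB = ⌊$25,565 × 200%/9⌋ = $5,681; SL = ⌊$18,765/4⌋ = $4,691 → take DB $5,681. Book value $19,884.
Year 7: DB = ⌊$19,884 × 200%/9⌋ = $4,418; SL = ⌊$13,084/3⌋ = $4,361 → take DB $4,418. Book value $15,466.
Year 8: DB = ⌊$15,466 × 200%/9⌋ = $3,436; SL = ⌊$8,666/2⌋ = $4,333 → take SL $4,333. Book value $11,133.

$4,333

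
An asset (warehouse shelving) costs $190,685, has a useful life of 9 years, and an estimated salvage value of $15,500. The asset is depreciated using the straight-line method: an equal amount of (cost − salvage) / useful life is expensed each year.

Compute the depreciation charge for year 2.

$19,465

Depreciable base = $190,685 − $15,500 = $175,185.
Annual expense = $175,185 / 9 = $19,465.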